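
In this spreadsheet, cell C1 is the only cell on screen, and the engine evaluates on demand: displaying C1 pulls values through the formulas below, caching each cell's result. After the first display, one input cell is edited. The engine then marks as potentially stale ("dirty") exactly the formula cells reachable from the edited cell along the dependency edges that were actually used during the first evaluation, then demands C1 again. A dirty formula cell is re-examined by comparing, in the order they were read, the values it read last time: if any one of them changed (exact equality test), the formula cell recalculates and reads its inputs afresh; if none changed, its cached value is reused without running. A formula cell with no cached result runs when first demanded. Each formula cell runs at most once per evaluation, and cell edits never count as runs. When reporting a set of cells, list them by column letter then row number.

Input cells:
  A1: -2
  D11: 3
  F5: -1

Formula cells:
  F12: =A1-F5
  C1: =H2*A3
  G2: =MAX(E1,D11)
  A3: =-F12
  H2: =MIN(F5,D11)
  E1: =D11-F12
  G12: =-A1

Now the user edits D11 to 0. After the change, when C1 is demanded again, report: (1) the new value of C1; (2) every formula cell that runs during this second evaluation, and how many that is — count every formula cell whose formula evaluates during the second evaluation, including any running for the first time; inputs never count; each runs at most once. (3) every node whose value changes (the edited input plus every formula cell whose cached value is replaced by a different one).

Initial pass — values computed on the first demand:
  F12 = -2 - -1 = -1
  A3 = -(-1) = 1
  H2 = MIN(-1, 3) = -1
  C1 = -1 * 1 = -1

Second demand — change propagation:
  H2: re-runs because D11 3->0; new result -1 (unchanged).
  C1: re-examined; everything it read last time is the same (H2 unchanged, A3 unchanged) — cache -1 kept, no run.

The important point: H2 recomputes to an identical value, and the output ends up unchanged.

C1 now evaluates to -1.
Run set: H2 (1 run).
Changed values: D11.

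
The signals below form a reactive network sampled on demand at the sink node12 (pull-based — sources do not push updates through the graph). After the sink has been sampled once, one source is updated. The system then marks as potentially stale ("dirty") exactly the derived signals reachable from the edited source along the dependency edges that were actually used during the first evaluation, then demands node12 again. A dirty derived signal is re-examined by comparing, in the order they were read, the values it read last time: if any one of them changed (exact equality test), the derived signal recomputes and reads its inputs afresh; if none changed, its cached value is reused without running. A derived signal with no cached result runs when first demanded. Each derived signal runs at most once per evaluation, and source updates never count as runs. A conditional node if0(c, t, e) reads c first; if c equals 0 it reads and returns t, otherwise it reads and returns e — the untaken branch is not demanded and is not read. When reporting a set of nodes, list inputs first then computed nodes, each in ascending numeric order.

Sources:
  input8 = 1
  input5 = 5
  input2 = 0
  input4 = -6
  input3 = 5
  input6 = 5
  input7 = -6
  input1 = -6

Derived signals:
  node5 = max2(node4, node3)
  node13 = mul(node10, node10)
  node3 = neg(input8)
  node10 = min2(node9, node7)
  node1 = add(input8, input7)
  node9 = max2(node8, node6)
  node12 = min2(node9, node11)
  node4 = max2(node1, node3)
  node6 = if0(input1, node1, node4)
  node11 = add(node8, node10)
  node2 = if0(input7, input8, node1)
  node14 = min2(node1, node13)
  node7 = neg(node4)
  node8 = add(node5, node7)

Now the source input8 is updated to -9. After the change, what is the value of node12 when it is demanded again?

Initial pass — values computed on the first demand:
  node1 = add(1, -6) = -5
  node3 = neg(1) = -1
  node4 = max2(-5, -1) = -1
  node5 = max2(-1, -1) = -1
  node6 = if0(input1=-6 -> else branch node4) = -1
  node7 = neg(-1) = 1
  node8 = add(-1, 1) = 0
  node9 = max2(0, -1) = 0
  node10 = min2(0, 1) = 0
  node11 = add(0, 0) = 0
  node12 = min2(0, 0) = 0

Second demand — change propagation:
  node1: re-runs because input8 1->-9; new result -15.
  node3: re-runs because input8 1->-9; new result 9.
  node4: re-runs because node1 -5->-15; node3 -1->9; new result 9.
  node5: re-runs because node4 -1->9; node3 -1->9; new result 9.
  node6: re-runs because node4 -1->9; new result 9.
  node7: re-runs because node4 -1->9; new result -9.
  node8: re-runs because node5 -1->9; node7 1->-9; new result 0 (unchanged).
  node9: re-runs because node6 -1->9; new result 9.
  node10: re-runs because node9 0->9; node7 1->-9; new result -9.
  node11: re-runs because node10 0->-9; new result -9.
  node12: re-runs because node9 0->9; node11 0->-9; new result -9.

node12 now evaluates to -9.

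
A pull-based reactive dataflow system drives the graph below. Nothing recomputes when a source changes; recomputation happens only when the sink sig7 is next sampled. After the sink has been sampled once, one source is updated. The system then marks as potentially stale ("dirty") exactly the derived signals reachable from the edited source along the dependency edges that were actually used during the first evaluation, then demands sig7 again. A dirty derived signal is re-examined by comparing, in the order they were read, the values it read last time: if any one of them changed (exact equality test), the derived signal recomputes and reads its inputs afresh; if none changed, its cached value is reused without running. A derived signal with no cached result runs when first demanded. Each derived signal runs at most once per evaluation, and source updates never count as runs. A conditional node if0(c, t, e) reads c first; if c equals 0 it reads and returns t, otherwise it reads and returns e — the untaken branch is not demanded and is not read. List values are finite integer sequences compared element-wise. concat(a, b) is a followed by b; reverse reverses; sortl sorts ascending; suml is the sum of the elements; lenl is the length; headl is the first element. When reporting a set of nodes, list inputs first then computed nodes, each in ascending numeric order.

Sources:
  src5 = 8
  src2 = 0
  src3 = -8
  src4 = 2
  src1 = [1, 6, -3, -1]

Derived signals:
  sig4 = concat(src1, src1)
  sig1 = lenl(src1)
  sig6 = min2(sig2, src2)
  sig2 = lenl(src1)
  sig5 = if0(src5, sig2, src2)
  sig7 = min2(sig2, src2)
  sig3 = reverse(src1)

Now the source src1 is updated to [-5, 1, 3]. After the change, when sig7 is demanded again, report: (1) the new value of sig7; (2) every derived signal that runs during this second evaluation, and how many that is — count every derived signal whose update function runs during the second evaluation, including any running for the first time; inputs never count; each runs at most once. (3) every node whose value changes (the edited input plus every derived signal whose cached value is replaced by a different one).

New value of sig7: 0.
Derived signals that run: sig2, sig7 — 2 in total.
Values that change: src1, sig2.

First evaluation (everything demanded from the output):
  sig2 = lenl([1, 6, -3, -1]) = 4
  sig7 = min2(4, 0) = 0

Propagation after the edit:
  sig2: runs — src1 [1, 6, -3, -1]->[-5, 1, 3]; result 3.
  sig7: runs — sig2 4->3; result 0 (same value as before).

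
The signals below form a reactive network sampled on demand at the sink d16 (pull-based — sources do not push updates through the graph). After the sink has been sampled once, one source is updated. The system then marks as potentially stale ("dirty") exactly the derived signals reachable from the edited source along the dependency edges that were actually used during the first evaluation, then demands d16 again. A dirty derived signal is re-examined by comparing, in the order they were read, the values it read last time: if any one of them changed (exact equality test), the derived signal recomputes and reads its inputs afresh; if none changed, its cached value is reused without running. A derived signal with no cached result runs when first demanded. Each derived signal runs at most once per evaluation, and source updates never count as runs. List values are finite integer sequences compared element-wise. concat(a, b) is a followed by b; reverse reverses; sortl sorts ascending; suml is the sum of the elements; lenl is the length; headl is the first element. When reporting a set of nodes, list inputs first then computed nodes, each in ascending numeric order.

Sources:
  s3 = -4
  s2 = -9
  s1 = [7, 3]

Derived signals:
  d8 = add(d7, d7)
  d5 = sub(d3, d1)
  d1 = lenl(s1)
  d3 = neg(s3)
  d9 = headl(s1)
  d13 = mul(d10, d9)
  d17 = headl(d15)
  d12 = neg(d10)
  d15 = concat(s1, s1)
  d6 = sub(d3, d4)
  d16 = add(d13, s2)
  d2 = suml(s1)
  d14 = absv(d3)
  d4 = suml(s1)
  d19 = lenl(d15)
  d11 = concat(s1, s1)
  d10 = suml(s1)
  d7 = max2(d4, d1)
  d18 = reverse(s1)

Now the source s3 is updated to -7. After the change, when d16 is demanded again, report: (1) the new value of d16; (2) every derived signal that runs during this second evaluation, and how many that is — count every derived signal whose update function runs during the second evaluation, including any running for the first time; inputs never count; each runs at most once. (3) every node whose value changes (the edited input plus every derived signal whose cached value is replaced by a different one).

d16 now evaluates to 61.
Run set: none (0 run).
Changed values: s3.
The important point: nothing the output needs ever reads s3, so the edit is invisible to it.

Initial pass — values computed on the first demand:
  d9 = headl([7, 3]) = 7
  d10 = suml([7, 3]) = 10
  d13 = mul(10, 7) = 70
  d16 = add(70, -9) = 61

Second demand — change propagation:
  no demanded computation ever read s3, so the edit dirties nothing and nothing runs.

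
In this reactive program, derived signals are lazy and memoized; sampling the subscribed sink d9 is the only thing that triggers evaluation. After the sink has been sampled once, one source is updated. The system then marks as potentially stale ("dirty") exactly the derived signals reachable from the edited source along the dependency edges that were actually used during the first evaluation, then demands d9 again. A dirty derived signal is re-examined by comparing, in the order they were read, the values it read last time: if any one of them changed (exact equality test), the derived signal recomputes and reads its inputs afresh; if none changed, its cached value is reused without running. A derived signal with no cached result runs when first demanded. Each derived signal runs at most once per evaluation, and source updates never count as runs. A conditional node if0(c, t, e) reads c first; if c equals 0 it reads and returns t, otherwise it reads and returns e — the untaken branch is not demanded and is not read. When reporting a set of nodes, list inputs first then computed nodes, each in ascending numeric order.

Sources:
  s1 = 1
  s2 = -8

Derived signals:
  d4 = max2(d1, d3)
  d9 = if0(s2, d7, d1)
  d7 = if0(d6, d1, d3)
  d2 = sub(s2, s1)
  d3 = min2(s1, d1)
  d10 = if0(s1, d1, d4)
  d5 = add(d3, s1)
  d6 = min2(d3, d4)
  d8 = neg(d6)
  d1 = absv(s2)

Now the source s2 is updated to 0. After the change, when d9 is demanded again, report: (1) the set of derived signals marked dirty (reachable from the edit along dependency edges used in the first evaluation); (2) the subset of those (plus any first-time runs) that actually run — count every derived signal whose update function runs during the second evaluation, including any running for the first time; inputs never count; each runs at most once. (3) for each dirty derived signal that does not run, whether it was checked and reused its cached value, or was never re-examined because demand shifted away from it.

First demand of the output computes:
  d1 = absv(-8) = 8
  d9 = if0(s2=-8 -> else branch d1) = 8

After the edit, cleaning proceeds:
  d1: a read changed (s2 -8->0) — executes, giving 0.
  d3: had never run; runs now, result 0.
  d4: had never run; runs now, result 0.
  d6: had never run; runs now, result 0.
  d7: had never run; runs now, result 0.
  d9: a read changed (s2 -8->0; d1 8->0) — executes, giving 0.

Note the branch switch — d3, d4, d6, d7 had no cache and run now for the first time.

The edit dirties: d1, d9.
6 derived signals run: d1, d3, d4, d6, d7, d9.
No dirty derived signal escaped a run.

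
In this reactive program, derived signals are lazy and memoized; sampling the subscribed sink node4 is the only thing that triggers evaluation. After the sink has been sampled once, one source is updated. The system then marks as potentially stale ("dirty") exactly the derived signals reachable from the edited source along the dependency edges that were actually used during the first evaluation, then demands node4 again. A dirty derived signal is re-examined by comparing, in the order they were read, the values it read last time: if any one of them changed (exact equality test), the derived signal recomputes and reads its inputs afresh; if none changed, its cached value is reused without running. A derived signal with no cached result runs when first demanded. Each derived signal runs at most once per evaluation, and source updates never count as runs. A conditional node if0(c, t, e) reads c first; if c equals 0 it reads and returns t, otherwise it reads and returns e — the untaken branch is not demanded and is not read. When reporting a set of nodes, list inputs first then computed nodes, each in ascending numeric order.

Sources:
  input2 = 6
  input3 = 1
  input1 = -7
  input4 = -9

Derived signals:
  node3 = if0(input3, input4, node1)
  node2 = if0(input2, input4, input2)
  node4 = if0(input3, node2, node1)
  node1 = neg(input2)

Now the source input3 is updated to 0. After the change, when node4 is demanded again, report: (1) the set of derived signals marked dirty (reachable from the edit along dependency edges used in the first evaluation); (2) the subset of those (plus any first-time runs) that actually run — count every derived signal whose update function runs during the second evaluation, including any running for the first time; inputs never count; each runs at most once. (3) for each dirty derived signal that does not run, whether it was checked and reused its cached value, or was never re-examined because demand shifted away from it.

The edit dirties: node4.
2 derived signals run: node2, node4.
No dirty derived signal escaped a run.
Note the branch switch — node2 had no cache and runs now for the first time.

First demand of the output computes:
  node1 = neg(6) = -6
  node4 = if0(input3=1 -> else branch node1) = -6

After the edit, cleaning proceeds:
  node2: had never run; runs now, result 6.
  node4: a read changed (input3 1->0) — executes, giving 6.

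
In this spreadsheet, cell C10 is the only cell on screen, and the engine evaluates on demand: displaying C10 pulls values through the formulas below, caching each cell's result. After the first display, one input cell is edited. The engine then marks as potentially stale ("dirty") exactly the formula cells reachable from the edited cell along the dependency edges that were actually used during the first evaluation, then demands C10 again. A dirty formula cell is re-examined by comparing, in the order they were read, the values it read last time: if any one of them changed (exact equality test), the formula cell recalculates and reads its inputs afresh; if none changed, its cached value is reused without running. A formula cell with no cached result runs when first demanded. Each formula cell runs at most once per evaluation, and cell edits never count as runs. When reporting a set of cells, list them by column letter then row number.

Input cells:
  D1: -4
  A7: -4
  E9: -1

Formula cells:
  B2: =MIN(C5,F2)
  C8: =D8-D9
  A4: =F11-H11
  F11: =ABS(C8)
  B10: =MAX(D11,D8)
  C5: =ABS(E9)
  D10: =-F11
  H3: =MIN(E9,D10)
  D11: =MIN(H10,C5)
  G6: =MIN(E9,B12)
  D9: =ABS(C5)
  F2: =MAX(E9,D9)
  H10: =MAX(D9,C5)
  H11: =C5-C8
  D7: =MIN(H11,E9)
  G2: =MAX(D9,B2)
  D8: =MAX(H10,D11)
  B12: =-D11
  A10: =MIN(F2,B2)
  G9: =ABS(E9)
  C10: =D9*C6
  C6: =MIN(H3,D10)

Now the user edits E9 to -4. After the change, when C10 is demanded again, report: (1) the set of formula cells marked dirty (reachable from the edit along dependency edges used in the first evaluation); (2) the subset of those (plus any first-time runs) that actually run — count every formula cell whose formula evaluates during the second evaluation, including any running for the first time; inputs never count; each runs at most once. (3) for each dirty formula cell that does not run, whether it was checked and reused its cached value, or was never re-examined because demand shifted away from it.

Initial pass — values computed on the first demand:
  C5 = ABS(-1) = 1
  D9 = ABS(1) = 1
  H10 = MAX(1, 1) = 1
  D11 = MIN(1, 1) = 1
  D8 = MAX(1, 1) = 1
  C8 = 1 - 1 = 0
  F11 = ABS(0) = 0
  D10 = -(0) = 0
  H3 = MIN(-1, 0) = -1
  C6 = MIN(-1, 0) = -1
  C10 = 1 * -1 = -1

Second demand — change propagation:
  C5: re-runs because E9 -1->-4; new result 4.
  D9: re-runs because C5 1->4; new result 4.
  H10: re-runs because D9 1->4; C5 1->4; new result 4.
  D11: re-runs because H10 1->4; C5 1->4; new result 4.
  D8: re-runs because H10 1->4; D11 1->4; new result 4.
  C8: re-runs because D8 1->4; D9 1->4; new result 0 (unchanged).
  F11: re-examined; everything it read last time is the same (C8 unchanged) — cache 0 kept, no run.
  D10: re-examined; everything it read last time is the same (F11 unchanged) — cache 0 kept, no run.
  H3: re-runs because E9 -1->-4; new result -4.
  C6: re-runs because H3 -1->-4; new result -4.
  C10: re-runs because D9 1->4; C6 -1->-4; new result -16.

The important point: at F11 every value read last time is unchanged, so the dirty flag clears without a run.

Dirty set: C5, C6, C8, C10, D8, D9, D10, D11, F11, H3, H10.
Run set: C5, C6, C8, C10, D8, D9, D11, H3, H10 (9 run).
Re-examined without running (cache reused): D10, F11.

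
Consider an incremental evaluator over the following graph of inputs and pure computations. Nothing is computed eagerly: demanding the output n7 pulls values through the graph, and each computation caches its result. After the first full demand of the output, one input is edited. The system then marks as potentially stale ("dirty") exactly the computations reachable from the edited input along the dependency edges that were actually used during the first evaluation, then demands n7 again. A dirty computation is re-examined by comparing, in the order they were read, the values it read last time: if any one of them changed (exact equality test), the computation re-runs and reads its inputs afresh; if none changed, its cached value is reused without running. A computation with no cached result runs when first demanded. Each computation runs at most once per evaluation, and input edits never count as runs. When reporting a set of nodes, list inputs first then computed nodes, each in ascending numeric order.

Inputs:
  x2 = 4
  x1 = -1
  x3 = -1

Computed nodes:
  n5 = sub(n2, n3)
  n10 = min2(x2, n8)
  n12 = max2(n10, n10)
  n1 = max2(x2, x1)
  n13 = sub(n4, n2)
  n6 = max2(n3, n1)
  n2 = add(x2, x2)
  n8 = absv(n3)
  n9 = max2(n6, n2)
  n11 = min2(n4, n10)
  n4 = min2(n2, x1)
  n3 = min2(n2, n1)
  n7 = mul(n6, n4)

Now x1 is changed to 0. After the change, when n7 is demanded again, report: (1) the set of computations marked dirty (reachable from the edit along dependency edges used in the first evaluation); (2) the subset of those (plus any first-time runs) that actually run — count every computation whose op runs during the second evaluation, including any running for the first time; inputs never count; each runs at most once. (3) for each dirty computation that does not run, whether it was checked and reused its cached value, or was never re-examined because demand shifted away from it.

Initial pass — values computed on the first demand:
  n1 = max2(4, -1) = 4
  n2 = add(4, 4) = 8
  n3 = min2(8, 4) = 4
  n4 = min2(8, -1) = -1
  n6 = max2(4, 4) = 4
  n7 = mul(4, -1) = -4

Second demand — change propagation:
  n1: re-runs because x1 -1->0; new result 4 (unchanged).
  n3: re-examined; everything it read last time is the same (n2 unchanged, n1 unchanged) — cache 4 kept, no run.
  n4: re-runs because x1 -1->0; new result 0.
  n6: re-examined; everything it read last time is the same (n3 unchanged, n1 unchanged) — cache 4 kept, no run.
  n7: re-runs because n4 -1->0; new result 0.

The important point: at n3 every value read last time is unchanged, so the dirty flag clears without a run.

Dirty set: n1, n3, n4, n6, n7.
Run set: n1, n4, n7 (3 run).
Re-examined without running (cache reused): n3, n6.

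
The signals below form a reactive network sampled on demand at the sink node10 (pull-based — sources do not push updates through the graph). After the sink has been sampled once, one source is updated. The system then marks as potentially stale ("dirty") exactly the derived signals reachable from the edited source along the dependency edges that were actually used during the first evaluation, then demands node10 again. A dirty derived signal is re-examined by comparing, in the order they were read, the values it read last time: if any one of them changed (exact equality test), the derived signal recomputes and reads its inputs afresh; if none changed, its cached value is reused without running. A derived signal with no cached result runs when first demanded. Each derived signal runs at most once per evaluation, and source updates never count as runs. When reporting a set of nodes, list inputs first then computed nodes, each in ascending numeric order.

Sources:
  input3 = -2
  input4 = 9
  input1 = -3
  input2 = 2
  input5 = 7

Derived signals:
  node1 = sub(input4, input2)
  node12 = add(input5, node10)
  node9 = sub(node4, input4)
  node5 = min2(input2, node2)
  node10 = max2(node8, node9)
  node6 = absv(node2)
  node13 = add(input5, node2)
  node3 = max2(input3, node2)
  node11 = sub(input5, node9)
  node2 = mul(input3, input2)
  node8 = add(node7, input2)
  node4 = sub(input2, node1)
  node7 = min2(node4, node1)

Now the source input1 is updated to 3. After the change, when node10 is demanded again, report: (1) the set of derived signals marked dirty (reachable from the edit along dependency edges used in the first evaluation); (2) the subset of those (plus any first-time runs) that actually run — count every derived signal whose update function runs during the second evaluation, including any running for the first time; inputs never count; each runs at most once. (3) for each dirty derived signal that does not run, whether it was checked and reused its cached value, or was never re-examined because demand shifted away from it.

Dirty set: none.
Run set: none (0 run).
All dirty derived signals ended up running.
The important point: nothing the output needs ever reads input1, so the edit is invisible to it.

Initial pass — values computed on the first demand:
  node1 = sub(9, 2) = 7
  node4 = sub(2, 7) = -5
  node7 = min2(-5, 7) = -5
  node8 = add(-5, 2) = -3
  node9 = sub(-5, 9) = -14
  node10 = max2(-3, -14) = -3

Second demand — change propagation:
  no demanded computation ever read input1, so the edit dirties nothing and nothing runs.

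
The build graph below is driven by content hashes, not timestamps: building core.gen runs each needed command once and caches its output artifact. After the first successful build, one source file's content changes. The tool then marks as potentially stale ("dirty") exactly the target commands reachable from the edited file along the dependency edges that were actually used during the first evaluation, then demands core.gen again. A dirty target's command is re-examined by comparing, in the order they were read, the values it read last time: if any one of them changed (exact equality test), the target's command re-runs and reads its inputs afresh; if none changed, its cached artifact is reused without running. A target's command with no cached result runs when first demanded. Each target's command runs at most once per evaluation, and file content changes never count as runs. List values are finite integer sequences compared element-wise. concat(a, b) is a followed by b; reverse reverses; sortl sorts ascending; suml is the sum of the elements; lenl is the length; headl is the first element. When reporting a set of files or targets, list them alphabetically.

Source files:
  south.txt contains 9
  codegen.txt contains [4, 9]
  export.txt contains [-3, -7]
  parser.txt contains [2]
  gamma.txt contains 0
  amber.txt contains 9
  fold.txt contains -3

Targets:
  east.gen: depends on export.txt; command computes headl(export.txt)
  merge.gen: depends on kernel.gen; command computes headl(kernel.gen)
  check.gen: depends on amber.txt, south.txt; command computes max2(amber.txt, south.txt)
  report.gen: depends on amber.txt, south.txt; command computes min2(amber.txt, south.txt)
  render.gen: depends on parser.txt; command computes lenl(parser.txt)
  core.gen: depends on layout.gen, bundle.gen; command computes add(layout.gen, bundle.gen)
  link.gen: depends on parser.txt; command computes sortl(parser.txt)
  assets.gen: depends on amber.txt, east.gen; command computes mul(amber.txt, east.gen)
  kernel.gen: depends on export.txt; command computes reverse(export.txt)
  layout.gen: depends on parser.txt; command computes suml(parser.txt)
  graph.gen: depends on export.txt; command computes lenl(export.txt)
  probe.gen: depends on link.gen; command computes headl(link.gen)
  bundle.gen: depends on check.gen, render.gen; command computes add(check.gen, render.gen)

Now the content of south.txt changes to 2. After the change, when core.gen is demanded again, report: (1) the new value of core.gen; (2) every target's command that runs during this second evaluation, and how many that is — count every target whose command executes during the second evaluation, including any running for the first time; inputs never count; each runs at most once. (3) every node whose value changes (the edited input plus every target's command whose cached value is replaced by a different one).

core.gen now evaluates to 12.
Run set: check.gen (1 run).
Changed values: south.txt.
The important point: check.gen recomputes to an identical value, and the output ends up unchanged.

Initial pass — values computed on the first demand:
  check.gen = max2(9, 9) = 9
  layout.gen = suml([2]) = 2
  render.gen = lenl([2]) = 1
  bundle.gen = add(9, 1) = 10
  core.gen = add(2, 10) = 12

Second demand — change propagation:
  check.gen: re-runs because south.txt 9->2; new result 9 (unchanged).
  bundle.gen: re-examined; everything it read last time is the same (check.gen unchanged, render.gen unchanged) — cache 10 kept, no run.
  core.gen: re-examined; everything it read last time is the same (layout.gen unchanged, bundle.gen unchanged) — cache 12 kept, no run.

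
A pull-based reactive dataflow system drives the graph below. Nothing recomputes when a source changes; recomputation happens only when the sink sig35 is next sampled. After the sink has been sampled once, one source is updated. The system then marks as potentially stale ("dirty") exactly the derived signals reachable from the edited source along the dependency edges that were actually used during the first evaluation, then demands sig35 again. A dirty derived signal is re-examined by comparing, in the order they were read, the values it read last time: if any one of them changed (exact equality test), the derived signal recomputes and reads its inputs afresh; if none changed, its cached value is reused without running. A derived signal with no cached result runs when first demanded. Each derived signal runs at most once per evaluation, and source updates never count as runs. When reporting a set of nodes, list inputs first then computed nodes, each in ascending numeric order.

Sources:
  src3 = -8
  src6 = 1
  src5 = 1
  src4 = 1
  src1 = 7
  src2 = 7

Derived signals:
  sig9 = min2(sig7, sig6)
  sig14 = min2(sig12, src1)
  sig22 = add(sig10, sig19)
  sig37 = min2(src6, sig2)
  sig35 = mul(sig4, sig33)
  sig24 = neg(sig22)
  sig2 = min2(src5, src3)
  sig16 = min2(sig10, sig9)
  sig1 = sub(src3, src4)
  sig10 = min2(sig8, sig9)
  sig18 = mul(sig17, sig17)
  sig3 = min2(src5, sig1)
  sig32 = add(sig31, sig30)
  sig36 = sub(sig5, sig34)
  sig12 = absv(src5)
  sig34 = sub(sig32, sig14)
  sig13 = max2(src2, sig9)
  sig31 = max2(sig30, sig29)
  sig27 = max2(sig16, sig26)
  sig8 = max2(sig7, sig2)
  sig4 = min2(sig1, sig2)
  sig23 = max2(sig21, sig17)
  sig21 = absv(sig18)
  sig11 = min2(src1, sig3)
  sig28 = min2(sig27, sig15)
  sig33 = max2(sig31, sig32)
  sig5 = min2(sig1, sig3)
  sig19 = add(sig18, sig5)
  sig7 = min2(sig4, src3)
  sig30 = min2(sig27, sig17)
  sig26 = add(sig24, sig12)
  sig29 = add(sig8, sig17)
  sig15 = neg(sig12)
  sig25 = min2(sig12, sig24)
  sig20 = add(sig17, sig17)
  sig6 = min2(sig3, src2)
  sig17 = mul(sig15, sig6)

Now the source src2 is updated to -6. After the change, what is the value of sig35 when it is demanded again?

New value of sig35: -9.
Key observation: the change is absorbed at sig6 — it re-runs but produces the same value, and the output's value is unchanged.

First evaluation (everything demanded from the output):
  sig1 = sub(-8, 1) = -9
  sig2 = min2(1, -8) = -8
  sig3 = min2(1, -9) = -9
  sig4 = min2(-9, -8) = -9
  sig5 = min2(-9, -9) = -9
  sig6 = min2(-9, 7) = -9
  sig7 = min2(-9, -8) = -9
  sig8 = max2(-9, -8) = -8
  sig9 = min2(-9, -9) = -9
  sig10 = min2(-8, -9) = -9
  sig12 = absv(1) = 1
  sig15 = neg(1) = -1
  sig16 = min2(-9, -9) = -9
  sig17 = mul(-1, -9) = 9
  sig18 = mul(9, 9) = 81
  sig19 = add(81, -9) = 72
  sig22 = add(-9, 72) = 63
  sig24 = neg(63) = -63
  sig26 = add(-63, 1) = -62
  sig27 = max2(-9, -62) = -9
  sig29 = add(-8, 9) = 1
  sig30 = min2(-9, 9) = -9
  sig31 = max2(-9, 1) = 1
  sig32 = add(1, -9) = -8
  sig33 = max2(1, -8) = 1
  sig35 = mul(-9, 1) = -9

Propagation after the edit:
  sig6: runs — src2 7->-6; result -9 (same value as before).
  sig9: checked — values it read are unchanged (sig7 unchanged, sig6 unchanged); reused cached -9 without running.
  sig10: checked — values it read are unchanged (sig8 unchanged, sig9 unchanged); reused cached -9 without running.
  sig16: checked — values it read are unchanged (sig10 unchanged, sig9 unchanged); reused cached -9 without running.
  sig17: checked — values it read are unchanged (sig15 unchanged, sig6 unchanged); reused cached 9 without running.
  sig18: checked — values it read are unchanged (sig17 unchanged, sig17 unchanged); reused cached 81 without running.
  sig19: checked — values it read are unchanged (sig18 unchanged, sig5 unchanged); reused cached 72 without running.
  sig22: checked — values it read are unchanged (sig10 unchanged, sig19 unchanged); reused cached 63 without running.
  sig24: checked — values it read are unchanged (sig22 unchanged); reused cached -63 without running.
  sig26: checked — values it read are unchanged (sig24 unchanged, sig12 unchanged); reused cached -62 without running.
  sig27: checked — values it read are unchanged (sig16 unchanged, sig26 unchanged); reused cached -9 without running.
  sig29: checked — values it read are unchanged (sig8 unchanged, sig17 unchanged); reused cached 1 without running.
  sig30: checked — values it read are unchanged (sig27 unchanged, sig17 unchanged); reused cached -9 without running.
  sig31: checked — values it read are unchanged (sig30 unchanged, sig29 unchanged); reused cached 1 without running.
  sig32: checked — values it read are unchanged (sig31 unchanged, sig30 unchanged); reused cached -8 without running.
  sig33: checked — values it read are unchanged (sig31 unchanged, sig32 unchanged); reused cached 1 without running.
  sig35: checked — values it read are unchanged (sig4 unchanged, sig33 unchanged); reused cached -9 without running.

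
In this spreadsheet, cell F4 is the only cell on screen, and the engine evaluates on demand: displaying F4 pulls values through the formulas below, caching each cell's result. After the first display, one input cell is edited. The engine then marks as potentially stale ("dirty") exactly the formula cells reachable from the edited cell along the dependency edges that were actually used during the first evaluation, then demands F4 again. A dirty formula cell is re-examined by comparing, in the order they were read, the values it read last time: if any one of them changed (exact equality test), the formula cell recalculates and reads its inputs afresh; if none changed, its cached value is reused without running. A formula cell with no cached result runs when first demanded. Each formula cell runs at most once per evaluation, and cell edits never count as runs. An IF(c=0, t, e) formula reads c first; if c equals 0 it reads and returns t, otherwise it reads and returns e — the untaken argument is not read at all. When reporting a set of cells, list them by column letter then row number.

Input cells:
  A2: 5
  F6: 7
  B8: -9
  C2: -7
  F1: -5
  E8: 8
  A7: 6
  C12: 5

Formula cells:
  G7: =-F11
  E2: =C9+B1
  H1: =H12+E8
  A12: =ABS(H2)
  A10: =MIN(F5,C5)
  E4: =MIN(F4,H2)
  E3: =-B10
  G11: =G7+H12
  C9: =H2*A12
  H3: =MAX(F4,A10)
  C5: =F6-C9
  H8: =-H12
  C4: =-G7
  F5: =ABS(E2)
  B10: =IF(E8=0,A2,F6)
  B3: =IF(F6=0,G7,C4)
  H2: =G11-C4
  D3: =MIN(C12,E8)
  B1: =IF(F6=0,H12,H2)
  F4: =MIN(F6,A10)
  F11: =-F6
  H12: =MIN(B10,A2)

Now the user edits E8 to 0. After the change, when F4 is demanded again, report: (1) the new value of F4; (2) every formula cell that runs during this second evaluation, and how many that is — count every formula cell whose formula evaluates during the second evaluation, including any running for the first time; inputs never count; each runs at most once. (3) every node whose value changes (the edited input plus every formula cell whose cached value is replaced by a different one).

Initial pass — values computed on the first demand:
  B10 = IF(E8=0: E8=8 -> else branch F6) = 7
  F11 = -(7) = -7
  G7 = -(-7) = 7
  C4 = -(7) = -7
  H12 = MIN(7, 5) = 5
  G11 = 7 + 5 = 12
  H2 = 12 - -7 = 19
  A12 = ABS(19) = 19
  B1 = IF(F6=0: F6=7 -> else branch H2) = 19
  C9 = 19 * 19 = 361
  C5 = 7 - 361 = -354
  E2 = 361 + 19 = 380
  F5 = ABS(380) = 380
  A10 = MIN(380, -354) = -354
  F4 = MIN(7, -354) = -354

Second demand — change propagation:
  B10: re-runs because E8 8->0; new result 5.
  H12: re-runs because B10 7->5; new result 5 (unchanged).
  G11: re-examined; everything it read last time is the same (G7 unchanged, H12 unchanged) — cache 12 kept, no run.
  H2: re-examined; everything it read last time is the same (G11 unchanged, C4 unchanged) — cache 19 kept, no run.
  A12: re-examined; everything it read last time is the same (H2 unchanged) — cache 19 kept, no run.
  B1: re-examined; everything it read last time is the same (F6 unchanged, H2 unchanged) — cache 19 kept, no run.
  C9: re-examined; everything it read last time is the same (H2 unchanged, A12 unchanged) — cache 361 kept, no run.
  C5: re-examined; everything it read last time is the same (F6 unchanged, C9 unchanged) — cache -354 kept, no run.
  E2: re-examined; everything it read last time is the same (C9 unchanged, B1 unchanged) — cache 380 kept, no run.
  F5: re-examined; everything it read last time is the same (E2 unchanged) — cache 380 kept, no run.
  A10: re-examined; everything it read last time is the same (F5 unchanged, C5 unchanged) — cache -354 kept, no run.
  F4: re-examined; everything it read last time is the same (F6 unchanged, A10 unchanged) — cache -354 kept, no run.

The important point: H12 recomputes to an identical value, and the output ends up unchanged.

F4 now evaluates to -354.
Run set: B10, H12 (2 run).
Changed values: B10, E8.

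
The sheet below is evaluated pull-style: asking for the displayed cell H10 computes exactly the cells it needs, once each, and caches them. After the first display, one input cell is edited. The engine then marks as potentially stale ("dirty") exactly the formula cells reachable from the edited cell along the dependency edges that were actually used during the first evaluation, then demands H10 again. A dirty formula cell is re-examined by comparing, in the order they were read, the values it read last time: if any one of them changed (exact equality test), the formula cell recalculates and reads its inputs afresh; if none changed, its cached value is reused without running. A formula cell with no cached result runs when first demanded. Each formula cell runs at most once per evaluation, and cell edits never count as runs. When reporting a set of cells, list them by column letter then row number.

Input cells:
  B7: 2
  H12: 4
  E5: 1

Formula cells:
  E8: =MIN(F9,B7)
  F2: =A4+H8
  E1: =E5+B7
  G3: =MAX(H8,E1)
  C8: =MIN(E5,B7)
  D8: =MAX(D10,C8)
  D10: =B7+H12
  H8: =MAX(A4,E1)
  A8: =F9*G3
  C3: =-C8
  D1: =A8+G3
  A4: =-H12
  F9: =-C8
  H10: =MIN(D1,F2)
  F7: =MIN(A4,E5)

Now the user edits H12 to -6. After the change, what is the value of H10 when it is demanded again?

Demanding H10 again yields 0.

First demand of the output computes:
  A4 = -(4) = -4
  C8 = MIN(1, 2) = 1
  E1 = 1 + 2 = 3
  F9 = -(1) = -1
  H8 = MAX(-4, 3) = 3
  F2 = -4 + 3 = -1
  G3 = MAX(3, 3) = 3
  A8 = -1 * 3 = -3
  D1 = -3 + 3 = 0
  H10 = MIN(0, -1) = -1

After the edit, cleaning proceeds:
  A4: a read changed (H12 4->-6) — executes, giving 6.
  H8: a read changed (A4 -4->6) — executes, giving 6.
  F2: a read changed (A4 -4->6; H8 3->6) — executes, giving 12.
  G3: a read changed (H8 3->6) — executes, giving 6.
  A8: a read changed (G3 3->6) — executes, giving -6.
  D1: a read changed (A8 -3->-6; G3 3->6) — executes, giving 0 — identical to its old value.
  H10: a read changed (F2 -1->12) — executes, giving 0.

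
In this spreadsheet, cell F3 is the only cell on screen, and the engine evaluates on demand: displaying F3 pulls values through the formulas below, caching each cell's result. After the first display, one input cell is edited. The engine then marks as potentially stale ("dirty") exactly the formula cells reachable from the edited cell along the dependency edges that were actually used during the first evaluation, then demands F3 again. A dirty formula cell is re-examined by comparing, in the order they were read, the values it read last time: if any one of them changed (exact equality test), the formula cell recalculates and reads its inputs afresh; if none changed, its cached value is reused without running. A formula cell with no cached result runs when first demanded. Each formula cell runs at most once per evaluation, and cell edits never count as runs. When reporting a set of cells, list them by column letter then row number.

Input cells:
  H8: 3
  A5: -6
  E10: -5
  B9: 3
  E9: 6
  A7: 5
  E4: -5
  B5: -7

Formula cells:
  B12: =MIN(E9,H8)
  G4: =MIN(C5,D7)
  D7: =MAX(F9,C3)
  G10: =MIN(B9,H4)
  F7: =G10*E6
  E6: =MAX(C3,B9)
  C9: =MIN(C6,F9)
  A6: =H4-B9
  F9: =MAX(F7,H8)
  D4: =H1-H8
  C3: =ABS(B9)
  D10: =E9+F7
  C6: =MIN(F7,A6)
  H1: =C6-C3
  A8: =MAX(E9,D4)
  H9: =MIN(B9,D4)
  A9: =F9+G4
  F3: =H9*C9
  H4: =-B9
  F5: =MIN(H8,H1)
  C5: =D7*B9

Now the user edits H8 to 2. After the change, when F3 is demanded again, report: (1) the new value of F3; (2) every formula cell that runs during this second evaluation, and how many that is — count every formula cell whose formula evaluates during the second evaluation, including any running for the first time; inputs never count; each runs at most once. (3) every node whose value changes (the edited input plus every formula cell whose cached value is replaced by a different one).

Initial pass — values computed on the first demand:
  C3 = ABS(3) = 3
  E6 = MAX(3, 3) = 3
  H4 = -(3) = -3
  A6 = -3 - 3 = -6
  G10 = MIN(3, -3) = -3
  F7 = -3 * 3 = -9
  C6 = MIN(-9, -6) = -9
  F9 = MAX(-9, 3) = 3
  C9 = MIN(-9, 3) = -9
  H1 = -9 - 3 = -12
  D4 = -12 - 3 = -15
  H9 = MIN(3, -15) = -15
  F3 = -15 * -9 = 135

Second demand — change propagation:
  D4: re-runs because H8 3->2; new result -14.
  F9: re-runs because H8 3->2; new result 2.
  C9: re-runs because F9 3->2; new result -9 (unchanged).
  H9: re-runs because D4 -15->-14; new result -14.
  F3: re-runs because H9 -15->-14; new result 126.

F3 now evaluates to 126.
Run set: C9, D4, F3, F9, H9 (5 run).
Changed values: D4, F3, F9, H8, H9.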